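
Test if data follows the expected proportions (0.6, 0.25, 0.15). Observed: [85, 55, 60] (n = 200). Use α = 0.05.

Expected: [120.0, 50.0, 30.0]. χ² = 40.708. df = 2, critical = 5.991. Reject H₀.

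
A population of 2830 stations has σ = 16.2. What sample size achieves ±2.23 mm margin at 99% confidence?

Without FPC: n₀ = (2.576×16.2/2.23)² = 350.197. With FPC: n = n₀N/(n₀+N-1) = 311.7 → n = 312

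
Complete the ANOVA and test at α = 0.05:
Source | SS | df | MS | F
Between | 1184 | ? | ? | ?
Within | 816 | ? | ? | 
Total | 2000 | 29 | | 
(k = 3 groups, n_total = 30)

df_between = 2, df_within = 27. MS_between = 592.0, MS_within = 30.22. F = 19.588, F_crit ≈ 3.354. Reject H₀.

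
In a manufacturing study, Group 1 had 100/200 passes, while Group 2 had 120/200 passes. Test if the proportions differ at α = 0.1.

p̂₁ = 0.5, p̂₂ = 0.6, pooled p̂ = 0.55. z = -2.01. Critical: ±1.645. Reject H₀.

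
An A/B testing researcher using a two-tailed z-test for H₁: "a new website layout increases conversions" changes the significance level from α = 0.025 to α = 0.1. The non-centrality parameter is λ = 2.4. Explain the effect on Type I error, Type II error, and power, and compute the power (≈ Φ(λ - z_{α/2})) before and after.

Increasing α from 0.025 to 0.1:
• Type I error rate increases (α is the Type I rate by definition).
• Critical value moves from z_{α/2} = 2.241 to 1.645, so power = Φ(λ - z_{α/2}) goes from Φ(2.4 - 2.241) = 0.563 to Φ(2.4 - 1.645) = 0.775.
• Type II error rate β = 1 - power therefore decreases (0.437 → 0.225).
Appropriate when false negatives are costly — here, discarding a layout that would have improved conversions — lost revenue.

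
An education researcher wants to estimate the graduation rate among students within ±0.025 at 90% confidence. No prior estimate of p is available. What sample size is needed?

Conservative approach: use p = 0.5 (maximizes p(1-p) = 0.25). n = z²(0.25)/E² = 1.645²×0.25/0.025² = 1082.4 → n = 1083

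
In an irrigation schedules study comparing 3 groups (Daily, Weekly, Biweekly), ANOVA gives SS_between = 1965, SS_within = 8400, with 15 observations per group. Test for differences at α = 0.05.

df_between = 2, df_within = 42. F = MS_between/MS_within = 982.5/200.0 = 4.912. F_crit ≈ 3.22. Reject H₀. At least one mean differs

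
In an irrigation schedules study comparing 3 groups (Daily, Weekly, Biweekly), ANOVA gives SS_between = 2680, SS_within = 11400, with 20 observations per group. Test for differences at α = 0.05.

df_between = 2, df_within = 57. F = MS_between/MS_within = 1340.0/200.0 = 6.7. F_crit ≈ 3.159. Reject H₀. At least one mean differs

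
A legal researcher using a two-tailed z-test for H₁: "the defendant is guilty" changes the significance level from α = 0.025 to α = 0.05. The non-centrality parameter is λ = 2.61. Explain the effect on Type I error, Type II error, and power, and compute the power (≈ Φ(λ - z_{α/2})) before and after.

Increasing α from 0.025 to 0.05:
• Type I error rate increases (α is the Type I rate by definition).
• Critical value moves from z_{α/2} = 2.241 to 1.96, so power = Φ(λ - z_{α/2}) goes from Φ(2.61 - 2.241) = 0.644 to Φ(2.61 - 1.96) = 0.742.
• Type II error rate β = 1 - power therefore decreases (0.356 → 0.258).
Appropriate when false negatives are costly — here, acquitting a guilty person.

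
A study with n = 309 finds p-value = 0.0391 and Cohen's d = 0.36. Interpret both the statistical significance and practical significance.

Statistically significant (p = 0.0391 < 0.05). Cohen's d = 0.36 indicates a small effect size. Both statistical and practical significance should be considered.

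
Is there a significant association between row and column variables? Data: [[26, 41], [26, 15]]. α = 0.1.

χ² = 6.17. df = 1, critical = 2.706. Reject H₀. Variables are dependent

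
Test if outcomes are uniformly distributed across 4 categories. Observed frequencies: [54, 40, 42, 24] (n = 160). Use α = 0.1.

Expected = 40 each. χ² = Σ(O-E)²/E = 11.4. df = 3, critical value = 6.251. Reject H₀.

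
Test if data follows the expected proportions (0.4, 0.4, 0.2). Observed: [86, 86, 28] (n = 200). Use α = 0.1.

Expected: [80.0, 80.0, 40.0]. χ² = 4.5. df = 2, critical = 4.605. Fail to reject H₀.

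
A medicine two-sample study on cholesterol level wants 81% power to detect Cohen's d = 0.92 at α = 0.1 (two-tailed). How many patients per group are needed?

z_{α/2} = 1.645, z_β = Φ⁻¹(0.81) = 0.878. For large effect (d = 0.92): n per group = 2(z_{α/2} + z_β)²/d² = 2(1.645 + 0.878)²/0.92² = 15.04 → 16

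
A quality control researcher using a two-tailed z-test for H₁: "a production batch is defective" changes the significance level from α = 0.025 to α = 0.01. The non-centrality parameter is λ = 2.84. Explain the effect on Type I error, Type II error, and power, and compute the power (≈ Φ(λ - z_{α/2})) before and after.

Decreasing α from 0.025 to 0.01:
• Type I error rate decreases (α is the Type I rate by definition).
• Critical value moves from z_{α/2} = 2.241 to 2.576, so power = Φ(λ - z_{α/2}) goes from Φ(2.84 - 2.241) = 0.725 to Φ(2.84 - 2.576) = 0.604.
• Type II error rate β = 1 - power therefore increases (0.275 → 0.396).
Appropriate when false positives are costly — here, scrapping a good batch — wasted material and cost for no reason.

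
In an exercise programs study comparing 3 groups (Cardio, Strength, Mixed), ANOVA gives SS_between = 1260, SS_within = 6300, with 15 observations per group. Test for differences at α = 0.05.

df_between = 2, df_within = 42. F = MS_between/MS_within = 630.0/150.0 = 4.2. F_crit ≈ 3.22. Reject H₀. At least one mean differs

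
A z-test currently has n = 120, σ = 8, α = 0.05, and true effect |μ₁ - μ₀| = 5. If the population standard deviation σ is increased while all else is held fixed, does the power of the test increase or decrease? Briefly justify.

Power decreases: a larger σ inflates the standard error σ/√n, pulling the sampling distribution under H₁ back toward the critical value.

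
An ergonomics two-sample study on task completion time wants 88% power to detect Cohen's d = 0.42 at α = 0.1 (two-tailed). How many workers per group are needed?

z_{α/2} = 1.645, z_β = Φ⁻¹(0.88) = 1.175. For small effect (d = 0.42): n per group = 2(z_{α/2} + z_β)²/d² = 2(1.645 + 1.175)²/0.42² = 90.2 → 91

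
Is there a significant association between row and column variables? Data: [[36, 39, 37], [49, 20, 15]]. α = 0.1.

χ² = 13.694. df = 2, critical = 4.605. Reject H₀. Variables are dependent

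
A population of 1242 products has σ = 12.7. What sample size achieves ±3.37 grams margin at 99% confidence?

Without FPC: n₀ = (2.576×12.7/3.37)² = 94.241. With FPC: n = n₀N/(n₀+N-1) = 87.7 → n = 88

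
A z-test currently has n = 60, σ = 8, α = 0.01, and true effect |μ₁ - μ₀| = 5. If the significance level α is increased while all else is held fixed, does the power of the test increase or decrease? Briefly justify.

Power increases: a larger α lowers the critical value, so more of the H₁ sampling distribution falls in the rejection region.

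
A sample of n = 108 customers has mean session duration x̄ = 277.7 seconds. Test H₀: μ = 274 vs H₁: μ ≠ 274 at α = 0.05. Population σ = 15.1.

z = (x̄ - μ₀)/(σ/√n) = (277.7 - 274)/(15.1/√108) = 2.546. Critical value: ±1.96. Since |2.546| > 1.96, Reject H₀.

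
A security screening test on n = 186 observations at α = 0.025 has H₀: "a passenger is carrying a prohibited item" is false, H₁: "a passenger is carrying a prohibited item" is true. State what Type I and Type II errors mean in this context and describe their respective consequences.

Type I (false positive): concluding that a passenger is carrying a prohibited item when it is not — detaining an innocent passenger — delay and inconvenience. Type II (false negative): failing to conclude that a passenger is carrying a prohibited item when it is — letting a prohibited item through — security breach. Which is costlier depends on domain priorities and is a judgement call rather than a statistical fact.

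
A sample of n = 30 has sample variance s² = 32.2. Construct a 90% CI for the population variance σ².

df = 29. χ²_{0.05} = 42.557, χ²_{0.95} = 17.708. CI for σ² = ((n-1)s²/χ²_{α/2}, (n-1)s²/χ²_{1-α/2}) = (29·32.2/42.557, 29·32.2/17.708) = (21.94, 52.73)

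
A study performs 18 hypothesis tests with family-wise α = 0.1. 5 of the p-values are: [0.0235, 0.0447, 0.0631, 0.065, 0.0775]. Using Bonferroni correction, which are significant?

Bonferroni α = 0.1/18 = 0.00556. None of the given p-values are significant.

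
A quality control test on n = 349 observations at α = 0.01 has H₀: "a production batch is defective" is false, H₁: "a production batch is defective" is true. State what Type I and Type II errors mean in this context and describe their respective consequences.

Type I (false positive): concluding that a production batch is defective when it is not — scrapping a good batch — wasted material and cost for no reason. Type II (false negative): failing to conclude that a production batch is defective when it is — shipping a defective batch — faulty products reach customers. Which is costlier depends on domain priorities and is a judgement call rather than a statistical fact.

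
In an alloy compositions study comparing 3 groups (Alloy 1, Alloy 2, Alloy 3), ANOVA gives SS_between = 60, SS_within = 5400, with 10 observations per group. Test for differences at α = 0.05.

df_between = 2, df_within = 27. F = MS_between/MS_within = 30.0/200.0 = 0.15. F_crit ≈ 3.354. Fail to reject H₀.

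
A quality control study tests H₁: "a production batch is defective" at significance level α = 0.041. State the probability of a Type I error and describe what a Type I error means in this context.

P(Type I error) = α = 0.041. A Type I error is rejecting H₀ when H₀ is actually true (false positive) — here, concluding that a production batch is defective when in fact this is not the case. Consequence: scrapping a good batch — wasted material and cost for no reason.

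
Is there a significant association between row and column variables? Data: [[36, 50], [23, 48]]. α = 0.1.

χ² = 1.486. df = 1, critical = 2.706. Fail to reject H₀. No evidence of dependence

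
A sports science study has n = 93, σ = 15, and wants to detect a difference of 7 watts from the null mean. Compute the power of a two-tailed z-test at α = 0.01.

SE = σ/√n = 15/√93 = 1.555. Non-centrality λ = d/SE = 7/1.555 = 4.5. Power ≈ Φ(λ - z_{α/2}) = Φ(4.5 - 2.576) = Φ(1.924) = 0.973.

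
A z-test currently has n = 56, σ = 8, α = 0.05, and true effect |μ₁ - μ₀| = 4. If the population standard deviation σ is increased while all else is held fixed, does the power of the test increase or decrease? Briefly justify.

Power decreases: a larger σ inflates the standard error σ/√n, pulling the sampling distribution under H₁ back toward the critical value.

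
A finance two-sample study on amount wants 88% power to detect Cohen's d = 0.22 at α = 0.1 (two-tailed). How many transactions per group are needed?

z_{α/2} = 1.645, z_β = Φ⁻¹(0.88) = 1.175. For small effect (d = 0.22): n per group = 2(z_{α/2} + z_β)²/d² = 2(1.645 + 1.175)²/0.22² = 328.6 → 329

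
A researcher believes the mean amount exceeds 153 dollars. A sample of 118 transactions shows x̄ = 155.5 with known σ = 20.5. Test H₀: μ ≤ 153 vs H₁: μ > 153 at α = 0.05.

z = 1.325. Critical value: 1.645. Fail to reject H₀.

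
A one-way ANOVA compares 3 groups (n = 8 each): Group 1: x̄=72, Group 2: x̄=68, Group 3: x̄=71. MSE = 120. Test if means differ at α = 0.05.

Grand mean = 70.33. SS_between = 69.33, MS_between = 34.67. F = 0.289, F_crit ≈ 3.467. Fail to reject H₀.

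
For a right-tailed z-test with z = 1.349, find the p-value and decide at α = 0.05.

p = P(Z > 1.349) = 1 - Φ(1.349) ≈ 0.0887. Since p ≥ 0.05, fail to reject H₀ (not significant) at α = 0.05.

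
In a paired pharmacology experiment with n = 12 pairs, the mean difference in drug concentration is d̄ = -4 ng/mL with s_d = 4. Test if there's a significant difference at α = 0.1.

t = d̄/(s_d/√n) = -4/(4/√12) = -3.464. df = 11, critical t = ±1.796. Reject H₀.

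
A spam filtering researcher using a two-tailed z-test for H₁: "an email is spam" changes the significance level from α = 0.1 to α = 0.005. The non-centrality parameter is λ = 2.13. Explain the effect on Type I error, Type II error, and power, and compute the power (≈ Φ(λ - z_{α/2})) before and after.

Decreasing α from 0.1 to 0.005:
• Type I error rate decreases (α is the Type I rate by definition).
• Critical value moves from z_{α/2} = 1.645 to 2.807, so power = Φ(λ - z_{α/2}) goes from Φ(2.13 - 1.645) = 0.686 to Φ(2.13 - 2.807) = 0.249.
• Type II error rate β = 1 - power therefore increases (0.314 → 0.751).
Appropriate when false positives are costly — here, a legitimate email is sent to the spam folder and the user misses it.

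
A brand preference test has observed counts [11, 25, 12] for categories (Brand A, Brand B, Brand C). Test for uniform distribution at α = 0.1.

Expected = 16 each. χ² = Σ(O-E)²/E = 7.625. df = 2, critical value = 4.605. Reject H₀.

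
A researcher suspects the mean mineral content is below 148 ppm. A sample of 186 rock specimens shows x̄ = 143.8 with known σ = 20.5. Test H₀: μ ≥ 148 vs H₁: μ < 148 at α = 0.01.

z = -2.794. Critical value: -2.33. Reject H₀.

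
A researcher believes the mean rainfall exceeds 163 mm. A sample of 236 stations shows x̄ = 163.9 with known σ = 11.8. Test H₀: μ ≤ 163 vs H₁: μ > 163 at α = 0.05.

z = 1.172. Critical value: 1.645. Fail to reject H₀.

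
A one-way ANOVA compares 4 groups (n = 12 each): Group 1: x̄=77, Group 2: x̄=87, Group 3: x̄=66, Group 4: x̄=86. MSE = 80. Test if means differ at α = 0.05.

Grand mean = 79.0. SS_between = 3432.0, MS_between = 1144.0. F = 14.3, F_crit ≈ 2.816. Reject H₀.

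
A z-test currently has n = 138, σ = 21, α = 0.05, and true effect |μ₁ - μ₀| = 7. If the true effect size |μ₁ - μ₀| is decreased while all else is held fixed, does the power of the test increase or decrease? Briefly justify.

Power decreases: a smaller true effect decreases the non-centrality λ = |μ₁ - μ₀|/(σ/√n).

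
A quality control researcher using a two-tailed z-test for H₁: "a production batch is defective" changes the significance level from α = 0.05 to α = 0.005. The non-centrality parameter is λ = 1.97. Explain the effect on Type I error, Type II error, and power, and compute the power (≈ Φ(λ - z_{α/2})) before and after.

Decreasing α from 0.05 to 0.005:
• Type I error rate decreases (α is the Type I rate by definition).
• Critical value moves from z_{α/2} = 1.96 to 2.807, so power = Φ(λ - z_{α/2}) goes from Φ(1.97 - 1.96) = 0.504 to Φ(1.97 - 2.807) = 0.201.
• Type II error rate β = 1 - power therefore increases (0.496 → 0.799).
Appropriate when false positives are costly — here, scrapping a good batch — wasted material and cost for no reason.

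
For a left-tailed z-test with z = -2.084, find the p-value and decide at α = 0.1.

p = P(Z < -2.084) = Φ(-2.084) ≈ 0.0186. Since p < 0.1, reject H₀ (significant) at α = 0.1.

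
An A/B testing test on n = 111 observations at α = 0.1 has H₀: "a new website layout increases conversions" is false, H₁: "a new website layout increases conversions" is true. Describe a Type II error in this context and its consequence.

Type II error: failing to reject H₀ when it is false — concluding that a new website layout increases conversions is not supported when in fact it is. Consequence: discarding a layout that would have improved conversions — lost revenue.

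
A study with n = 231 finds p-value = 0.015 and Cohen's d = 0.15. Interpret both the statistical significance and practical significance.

Statistically significant (p = 0.015 < 0.05). Cohen's d = 0.15 indicates a very small effect size. Both statistical and practical significance should be considered.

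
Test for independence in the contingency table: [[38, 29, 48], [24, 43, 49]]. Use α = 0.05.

χ² = 5.89. df = 2, critical = 5.991. Fail to reject H₀. No evidence of dependence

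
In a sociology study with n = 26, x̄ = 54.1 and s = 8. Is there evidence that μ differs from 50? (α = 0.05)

t = (x̄ - μ₀)/(s/√n) = (54.1 - 50)/(8/√26) = 2.613. df = 25, critical t = ±2.06. Reject H₀.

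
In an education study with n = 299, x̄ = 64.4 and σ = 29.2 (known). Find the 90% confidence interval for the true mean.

CI = x̄ ± z*(σ/√n) = 64.4 ± 1.645(29.2/√299) = 64.4 ± 2.78 = (61.62, 67.18)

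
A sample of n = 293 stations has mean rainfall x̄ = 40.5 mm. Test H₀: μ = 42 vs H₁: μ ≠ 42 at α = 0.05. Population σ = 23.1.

z = (x̄ - μ₀)/(σ/√n) = (40.5 - 42)/(23.1/√293) = -1.112. Critical value: ±1.96. Since |-1.112| ≤ 1.96, Fail to reject H₀.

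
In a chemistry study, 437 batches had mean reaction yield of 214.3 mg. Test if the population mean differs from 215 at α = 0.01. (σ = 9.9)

z = (x̄ - μ₀)/(σ/√n) = (214.3 - 215)/(9.9/√437) = -1.478. Critical value: ±2.576. Since |-1.478| ≤ 2.576, Fail to reject H₀.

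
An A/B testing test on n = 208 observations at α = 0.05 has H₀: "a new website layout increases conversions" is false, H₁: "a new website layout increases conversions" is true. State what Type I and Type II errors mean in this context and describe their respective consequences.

Type I (false positive): concluding that a new website layout increases conversions when it is not — rolling out a layout that doesn't actually help — wasted engineering effort. Type II (false negative): failing to conclude that a new website layout increases conversions when it is — discarding a layout that would have improved conversions — lost revenue. Which is costlier depends on domain priorities and is a judgement call rather than a statistical fact.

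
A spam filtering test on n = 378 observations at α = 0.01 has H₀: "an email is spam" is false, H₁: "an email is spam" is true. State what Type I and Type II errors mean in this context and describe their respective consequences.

Type I (false positive): concluding that an email is spam when it is not — a legitimate email is sent to the spam folder and the user misses it. Type II (false negative): failing to conclude that an email is spam when it is — a spam email lands in the inbox. Which is costlier depends on domain priorities and is a judgement call rather than a statistical fact.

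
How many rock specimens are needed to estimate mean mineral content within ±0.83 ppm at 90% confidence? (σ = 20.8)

n = (z*σ/E)² = (1.645×20.8/0.83)² = 1699.4 → n = 1700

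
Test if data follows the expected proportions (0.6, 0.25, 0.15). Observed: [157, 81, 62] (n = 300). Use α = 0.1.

Expected: [180.0, 75.0, 45.0]. χ² = 9.841. df = 2, critical = 4.605. Reject H₀.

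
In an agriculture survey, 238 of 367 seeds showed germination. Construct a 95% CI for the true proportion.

p̂ = 0.649. CI = p̂ ± z*√(p̂(1-p̂)/n) = (0.6, 0.697)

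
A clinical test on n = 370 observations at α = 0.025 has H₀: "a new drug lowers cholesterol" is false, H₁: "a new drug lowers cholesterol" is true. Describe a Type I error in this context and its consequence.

Type I error: rejecting H₀ when it is true — concluding that a new drug lowers cholesterol when in fact it is not. Consequence: approving an ineffective drug — patients take a useless medication and may skip effective alternatives.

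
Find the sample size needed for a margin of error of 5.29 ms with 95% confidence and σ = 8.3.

n = (z*σ/E)² = (1.96×8.3/5.29)² = 9.5 → n = 10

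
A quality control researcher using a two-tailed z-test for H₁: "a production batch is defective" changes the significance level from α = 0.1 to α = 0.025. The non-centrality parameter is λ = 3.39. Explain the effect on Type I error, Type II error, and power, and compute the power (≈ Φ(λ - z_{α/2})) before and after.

Decreasing α from 0.1 to 0.025:
• Type I error rate decreases (α is the Type I rate by definition).
• Critical value moves from z_{α/2} = 1.645 to 2.241, so power = Φ(λ - z_{α/2}) goes from Φ(3.39 - 1.645) = 0.96 to Φ(3.39 - 2.241) = 0.875.
• Type II error rate β = 1 - power therefore increases (0.04 → 0.125).
Appropriate when false positives are costly — here, scrapping a good batch — wasted material and cost for no reason.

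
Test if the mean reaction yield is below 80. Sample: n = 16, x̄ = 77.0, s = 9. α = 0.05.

t = (77.0 - 80)/(9/√16) = -1.333, df = 15. Critical t = -1.753. Fail to reject H₀.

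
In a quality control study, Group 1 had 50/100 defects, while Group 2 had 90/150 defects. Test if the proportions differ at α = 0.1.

p̂₁ = 0.5, p̂₂ = 0.6, pooled p̂ = 0.56. z = -1.56. Critical: ±1.645. Fail to reject H₀.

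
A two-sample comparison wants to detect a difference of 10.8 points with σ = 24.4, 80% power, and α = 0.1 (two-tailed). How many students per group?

n per group = 2(z_α/2 + z_β)²σ²/d² = 2×(1.645 + 0.84)²×24.4²/10.8² = 63.04 → n = 64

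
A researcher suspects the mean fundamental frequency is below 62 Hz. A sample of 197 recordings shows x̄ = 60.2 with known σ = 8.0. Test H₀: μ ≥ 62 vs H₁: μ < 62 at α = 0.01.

z = -3.158. Critical value: -2.33. Reject H₀.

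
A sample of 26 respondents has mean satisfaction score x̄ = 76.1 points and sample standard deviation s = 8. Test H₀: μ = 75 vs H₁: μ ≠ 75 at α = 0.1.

t = (x̄ - μ₀)/(s/√n) = (76.1 - 75)/(8/√26) = 0.701. df = 25, critical t = ±1.708. Fail to reject H₀.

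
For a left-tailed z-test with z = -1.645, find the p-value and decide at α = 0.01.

p = P(Z < -1.645) = Φ(-1.645) ≈ 0.05. Since p ≥ 0.01, fail to reject H₀ (not significant) at α = 0.01.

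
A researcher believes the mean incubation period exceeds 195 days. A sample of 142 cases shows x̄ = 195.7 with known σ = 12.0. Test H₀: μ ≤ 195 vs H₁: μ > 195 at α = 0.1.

z = 0.695. Critical value: 1.28. Fail to reject H₀.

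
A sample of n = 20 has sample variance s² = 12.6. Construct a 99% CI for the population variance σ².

df = 19. χ²_{0.005} = 38.582, χ²_{0.995} = 6.844. CI for σ² = ((n-1)s²/χ²_{α/2}, (n-1)s²/χ²_{1-α/2}) = (19·12.6/38.582, 19·12.6/6.844) = (6.2, 34.98)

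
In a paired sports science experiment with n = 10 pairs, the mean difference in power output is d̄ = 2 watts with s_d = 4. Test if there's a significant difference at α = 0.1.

t = d̄/(s_d/√n) = 2/(4/√10) = 1.581. df = 9, critical t = ±1.833. Fail to reject H₀.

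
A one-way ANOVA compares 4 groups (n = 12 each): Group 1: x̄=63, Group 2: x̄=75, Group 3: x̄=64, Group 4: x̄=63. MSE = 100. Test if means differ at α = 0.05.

Grand mean = 66.25. SS_between = 1233.0, MS_between = 411.0. F = 4.11, F_crit ≈ 2.816. Reject H₀.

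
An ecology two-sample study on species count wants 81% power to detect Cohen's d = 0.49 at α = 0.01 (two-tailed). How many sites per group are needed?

z_{α/2} = 2.576, z_β = Φ⁻¹(0.81) = 0.878. For small effect (d = 0.49): n per group = 2(z_{α/2} + z_β)²/d² = 2(2.576 + 0.878)²/0.49² = 99.4 → 100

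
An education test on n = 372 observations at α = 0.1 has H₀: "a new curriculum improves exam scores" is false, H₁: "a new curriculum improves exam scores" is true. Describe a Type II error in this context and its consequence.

Type II error: failing to reject H₀ when it is false — concluding that a new curriculum improves exam scores is not supported when in fact it is. Consequence: keeping the old curriculum when the new one would have helped students.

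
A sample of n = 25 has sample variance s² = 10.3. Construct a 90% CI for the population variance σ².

df = 24. χ²_{0.05} = 36.415, χ²_{0.95} = 13.848. CI for σ² = ((n-1)s²/χ²_{α/2}, (n-1)s²/χ²_{1-α/2}) = (24·10.3/36.415, 24·10.3/13.848) = (6.79, 17.85)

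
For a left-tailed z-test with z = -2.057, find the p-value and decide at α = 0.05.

p = P(Z < -2.057) = Φ(-2.057) ≈ 0.0198. Since p < 0.05, reject H₀ (significant) at α = 0.05.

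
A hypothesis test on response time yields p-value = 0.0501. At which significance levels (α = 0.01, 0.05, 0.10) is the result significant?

p = 0.0501. Significant at: α = 0.1.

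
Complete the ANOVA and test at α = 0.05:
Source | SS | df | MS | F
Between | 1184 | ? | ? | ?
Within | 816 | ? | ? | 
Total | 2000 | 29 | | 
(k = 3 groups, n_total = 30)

df_between = 2, df_within = 27. MS_between = 592.0, MS_within = 30.22. F = 19.588, F_crit ≈ 3.354. Reject H₀.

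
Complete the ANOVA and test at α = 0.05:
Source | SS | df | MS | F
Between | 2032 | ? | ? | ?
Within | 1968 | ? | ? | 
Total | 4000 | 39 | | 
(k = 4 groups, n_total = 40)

df_between = 3, df_within = 36. MS_between = 677.33, MS_within = 54.67. F = 12.39, F_crit ≈ 2.866. Reject H₀.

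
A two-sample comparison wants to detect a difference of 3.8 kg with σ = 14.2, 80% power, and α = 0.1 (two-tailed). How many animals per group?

n per group = 2(z_α/2 + z_β)²σ²/d² = 2×(1.645 + 0.84)²×14.2²/3.8² = 172.5 → n = 173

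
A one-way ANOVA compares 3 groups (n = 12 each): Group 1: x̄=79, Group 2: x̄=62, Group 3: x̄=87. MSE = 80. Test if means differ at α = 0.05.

Grand mean = 76.0. SS_between = 3912.0, MS_between = 1956.0. F = 24.45, F_crit ≈ 3.285. Reject H₀.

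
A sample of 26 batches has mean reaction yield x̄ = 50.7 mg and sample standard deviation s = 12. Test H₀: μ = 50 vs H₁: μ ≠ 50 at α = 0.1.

t = (x̄ - μ₀)/(s/√n) = (50.7 - 50)/(12/√26) = 0.297. df = 25, critical t = ±1.708. Fail to reject H₀.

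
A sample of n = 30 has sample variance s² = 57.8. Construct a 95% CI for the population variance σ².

df = 29. χ²_{0.025} = 45.722, χ²_{0.975} = 16.047. CI for σ² = ((n-1)s²/χ²_{α/2}, (n-1)s²/χ²_{1-α/2}) = (29·57.8/45.722, 29·57.8/16.047) = (36.66, 104.46)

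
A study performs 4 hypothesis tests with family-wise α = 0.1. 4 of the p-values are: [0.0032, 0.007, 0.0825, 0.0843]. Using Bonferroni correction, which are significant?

Bonferroni α = 0.1/4 = 0.025. Significant p-values: [0.0032, 0.007]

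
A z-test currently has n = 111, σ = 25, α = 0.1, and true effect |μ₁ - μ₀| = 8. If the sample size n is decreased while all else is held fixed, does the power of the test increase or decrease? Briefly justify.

Power decreases: a smaller n inflates the standard error σ/√n, pulling the sampling distribution under H₁ back toward the critical value.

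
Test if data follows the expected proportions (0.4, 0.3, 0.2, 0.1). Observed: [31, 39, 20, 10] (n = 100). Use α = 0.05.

Expected: [40.0, 30.0, 20.0, 10.0]. χ² = 4.725. df = 3, critical = 7.815. Fail to reject H₀.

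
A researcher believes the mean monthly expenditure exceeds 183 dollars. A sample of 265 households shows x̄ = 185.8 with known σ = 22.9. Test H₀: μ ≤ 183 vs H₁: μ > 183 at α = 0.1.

z = 1.99. Critical value: 1.28. Reject H₀.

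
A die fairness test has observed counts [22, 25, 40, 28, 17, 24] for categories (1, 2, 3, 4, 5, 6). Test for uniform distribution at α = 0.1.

Expected = 26 each. χ² = Σ(O-E)²/E = 11.615. df = 5, critical value = 9.236. Reject H₀.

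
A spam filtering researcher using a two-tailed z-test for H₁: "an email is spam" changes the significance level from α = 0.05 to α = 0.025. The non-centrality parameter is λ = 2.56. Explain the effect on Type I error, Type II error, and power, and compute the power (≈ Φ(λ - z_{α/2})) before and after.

Decreasing α from 0.05 to 0.025:
• Type I error rate decreases (α is the Type I rate by definition).
• Critical value moves from z_{α/2} = 1.96 to 2.241, so power = Φ(λ - z_{α/2}) goes from Φ(2.56 - 1.96) = 0.726 to Φ(2.56 - 2.241) = 0.625.
• Type II error rate β = 1 - power therefore increases (0.274 → 0.375).
Appropriate when false positives are costly — here, a legitimate email is sent to the spam folder and the user misses it.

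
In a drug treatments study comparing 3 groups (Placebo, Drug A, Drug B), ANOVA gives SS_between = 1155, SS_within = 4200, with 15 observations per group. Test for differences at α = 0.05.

df_between = 2, df_within = 42. F = MS_between/MS_within = 577.5/100.0 = 5.775. F_crit ≈ 3.22. Reject H₀. At least one mean differs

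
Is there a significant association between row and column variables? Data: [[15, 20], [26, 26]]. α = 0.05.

χ² = 0.428. df = 1, critical = 3.841. Fail to reject H₀. No evidence of dependence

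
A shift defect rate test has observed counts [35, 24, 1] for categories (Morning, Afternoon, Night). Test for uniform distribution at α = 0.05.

Expected = 20 each. χ² = Σ(O-E)²/E = 30.1. df = 2, critical value = 5.991. Reject H₀.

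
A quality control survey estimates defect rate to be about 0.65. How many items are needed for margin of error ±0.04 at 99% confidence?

n = z²p(1-p)/E² = 2.576²×0.65×0.35/0.04² = 943.5 → n = 944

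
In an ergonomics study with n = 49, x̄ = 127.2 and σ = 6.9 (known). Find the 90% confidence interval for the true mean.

CI = x̄ ± z*(σ/√n) = 127.2 ± 1.645(6.9/√49) = 127.2 ± 1.62 = (125.58, 128.82)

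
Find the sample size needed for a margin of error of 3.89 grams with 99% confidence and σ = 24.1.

n = (z*σ/E)² = (2.576×24.1/3.89)² = 254.7 → n = 255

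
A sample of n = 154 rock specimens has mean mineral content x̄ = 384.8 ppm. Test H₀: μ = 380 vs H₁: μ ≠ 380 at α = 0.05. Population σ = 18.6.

z = (x̄ - μ₀)/(σ/√n) = (384.8 - 380)/(18.6/√154) = 3.202. Critical value: ±1.96. Since |3.202| > 1.96, Reject H₀.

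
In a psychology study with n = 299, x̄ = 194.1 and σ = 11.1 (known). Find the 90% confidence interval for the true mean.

CI = x̄ ± z*(σ/√n) = 194.1 ± 1.645(11.1/√299) = 194.1 ± 1.06 = (193.04, 195.16)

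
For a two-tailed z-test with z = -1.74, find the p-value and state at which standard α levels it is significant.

p = 2·P(Z > |-1.74|) = 2·(1 - Φ(1.74)) ≈ 0.0819. Significant at α = 0.1.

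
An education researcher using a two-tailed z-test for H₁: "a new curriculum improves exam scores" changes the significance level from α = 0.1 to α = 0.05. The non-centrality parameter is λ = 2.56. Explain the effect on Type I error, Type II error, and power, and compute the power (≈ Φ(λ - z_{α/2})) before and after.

Decreasing α from 0.1 to 0.05:
• Type I error rate decreases (α is the Type I rate by definition).
• Critical value moves from z_{α/2} = 1.645 to 1.96, so power = Φ(λ - z_{α/2}) goes from Φ(2.56 - 1.645) = 0.82 to Φ(2.56 - 1.96) = 0.726.
• Type II error rate β = 1 - power therefore increases (0.18 → 0.274).
Appropriate when false positives are costly — here, adopting a curriculum that gives no real benefit — disruption for nothing.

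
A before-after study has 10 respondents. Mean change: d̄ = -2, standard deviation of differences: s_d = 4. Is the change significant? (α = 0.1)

t = d̄/(s_d/√n) = -2/(4/√10) = -1.581. df = 9, critical t = ±1.833. Fail to reject H₀.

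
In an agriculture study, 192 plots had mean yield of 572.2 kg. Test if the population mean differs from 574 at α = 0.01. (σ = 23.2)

z = (x̄ - μ₀)/(σ/√n) = (572.2 - 574)/(23.2/√192) = -1.075. Critical value: ±2.576. Since |-1.075| ≤ 2.576, Fail to reject H₀.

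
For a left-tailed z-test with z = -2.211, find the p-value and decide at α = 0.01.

p = P(Z < -2.211) = Φ(-2.211) ≈ 0.0135. Since p ≥ 0.01, fail to reject H₀ (not significant) at α = 0.01.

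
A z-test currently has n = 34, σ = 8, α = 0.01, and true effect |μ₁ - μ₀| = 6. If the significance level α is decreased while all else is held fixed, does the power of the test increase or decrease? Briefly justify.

Power decreases: a smaller α raises the critical value, so less of the H₁ sampling distribution falls in the rejection region.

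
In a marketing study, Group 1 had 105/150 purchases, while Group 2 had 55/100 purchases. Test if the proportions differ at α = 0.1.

p̂₁ = 0.7, p̂₂ = 0.55, pooled p̂ = 0.64. z = 2.421. Critical: ±1.645. Reject H₀.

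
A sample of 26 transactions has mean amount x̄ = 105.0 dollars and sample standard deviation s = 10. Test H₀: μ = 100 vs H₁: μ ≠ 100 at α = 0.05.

t = (x̄ - μ₀)/(s/√n) = (105.0 - 100)/(10/√26) = 2.55. df = 25, critical t = ±2.06. Reject H₀.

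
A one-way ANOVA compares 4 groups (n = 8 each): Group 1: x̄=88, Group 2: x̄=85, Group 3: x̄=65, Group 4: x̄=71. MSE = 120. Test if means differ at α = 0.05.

Grand mean = 77.25. SS_between = 2918.0, MS_between = 972.67. F = 8.106, F_crit ≈ 2.947. Reject H₀.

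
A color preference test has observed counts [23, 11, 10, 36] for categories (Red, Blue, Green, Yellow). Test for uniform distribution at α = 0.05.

Expected = 20 each. χ² = Σ(O-E)²/E = 22.3. df = 3, critical value = 7.815. Reject H₀.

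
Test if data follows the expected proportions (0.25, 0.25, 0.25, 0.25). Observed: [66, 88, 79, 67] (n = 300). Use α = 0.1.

Expected: [75.0, 75.0, 75.0, 75.0]. χ² = 4.4. df = 3, critical = 6.251. Fail to reject H₀.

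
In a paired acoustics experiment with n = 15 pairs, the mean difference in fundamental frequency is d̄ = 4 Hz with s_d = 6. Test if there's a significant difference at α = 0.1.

t = d̄/(s_d/√n) = 4/(6/√15) = 2.582. df = 14, critical t = ±1.761. Reject H₀.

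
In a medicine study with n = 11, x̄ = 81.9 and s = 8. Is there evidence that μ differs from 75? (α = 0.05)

t = (x̄ - μ₀)/(s/√n) = (81.9 - 75)/(8/√11) = 2.861. df = 10, critical t = ±2.228. Reject H₀.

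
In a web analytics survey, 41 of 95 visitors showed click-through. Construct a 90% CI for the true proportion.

p̂ = 0.432. CI = p̂ ± z*√(p̂(1-p̂)/n) = (0.348, 0.515)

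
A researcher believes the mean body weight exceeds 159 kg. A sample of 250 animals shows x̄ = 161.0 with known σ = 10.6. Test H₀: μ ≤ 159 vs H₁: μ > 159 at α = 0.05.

z = 2.983. Critical value: 1.645. Reject H₀.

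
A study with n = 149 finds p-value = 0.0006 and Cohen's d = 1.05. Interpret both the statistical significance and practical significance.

Statistically significant (p = 0.0006 < 0.05). Cohen's d = 1.05 indicates a large effect size. Both statistical and practical significance should be considered.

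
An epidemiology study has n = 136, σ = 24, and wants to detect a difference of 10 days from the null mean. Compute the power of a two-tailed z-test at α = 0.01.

SE = σ/√n = 24/√136 = 2.058. Non-centrality λ = d/SE = 10/2.058 = 4.859. Power ≈ Φ(λ - z_{α/2}) = Φ(4.859 - 2.576) = Φ(2.283) = 0.989.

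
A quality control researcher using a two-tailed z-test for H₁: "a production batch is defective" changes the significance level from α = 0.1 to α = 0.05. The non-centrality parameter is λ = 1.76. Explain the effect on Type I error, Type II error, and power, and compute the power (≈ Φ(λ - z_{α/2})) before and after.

Decreasing α from 0.1 to 0.05:
• Type I error rate decreases (α is the Type I rate by definition).
• Critical value moves from z_{α/2} = 1.645 to 1.96, so power = Φ(λ - z_{α/2}) goes from Φ(1.76 - 1.645) = 0.546 to Φ(1.76 - 1.96) = 0.421.
• Type II error rate β = 1 - power therefore increases (0.454 → 0.579).
Appropriate when false positives are costly — here, scrapping a good batch — wasted material and cost for no reason.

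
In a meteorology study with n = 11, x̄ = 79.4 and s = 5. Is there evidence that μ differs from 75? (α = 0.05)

t = (x̄ - μ₀)/(s/√n) = (79.4 - 75)/(5/√11) = 2.919. df = 10, critical t = ±2.228. Reject H₀.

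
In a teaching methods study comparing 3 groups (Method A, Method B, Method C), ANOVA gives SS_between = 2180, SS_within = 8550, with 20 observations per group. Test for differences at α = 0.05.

df_between = 2, df_within = 57. F = MS_between/MS_within = 1090.0/150.0 = 7.267. F_crit ≈ 3.159. Reject H₀. At least one mean differs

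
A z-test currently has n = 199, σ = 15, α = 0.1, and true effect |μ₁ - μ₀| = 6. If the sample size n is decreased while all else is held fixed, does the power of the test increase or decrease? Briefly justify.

Power decreases: a smaller n inflates the standard error σ/√n, pulling the sampling distribution under H₁ back toward the critical value.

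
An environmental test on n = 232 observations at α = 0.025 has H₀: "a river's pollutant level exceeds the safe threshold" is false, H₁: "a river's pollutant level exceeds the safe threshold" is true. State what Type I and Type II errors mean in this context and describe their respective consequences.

Type I (false positive): concluding that a river's pollutant level exceeds the safe threshold when it is not — shutting down a compliant factory unnecessarily. Type II (false negative): failing to conclude that a river's pollutant level exceeds the safe threshold when it is — allowing unsafe pollution to continue. Which is costlier depends on domain priorities and is a judgement call rather than a statistical fact.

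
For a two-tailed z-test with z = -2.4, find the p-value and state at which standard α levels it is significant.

p = 2·P(Z > |-2.4|) = 2·(1 - Φ(2.4)) ≈ 0.0164. Significant at α = 0.1; Significant at α = 0.05.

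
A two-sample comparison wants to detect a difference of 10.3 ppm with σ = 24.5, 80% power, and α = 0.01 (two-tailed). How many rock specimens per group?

n per group = 2(z_α/2 + z_β)²σ²/d² = 2×(2.576 + 0.84)²×24.5²/10.3² = 132.05 → n = 133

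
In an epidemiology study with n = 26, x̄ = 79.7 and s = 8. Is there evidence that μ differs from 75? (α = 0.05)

t = (x̄ - μ₀)/(s/√n) = (79.7 - 75)/(8/√26) = 2.996. df = 25, critical t = ±2.06. Reject H₀.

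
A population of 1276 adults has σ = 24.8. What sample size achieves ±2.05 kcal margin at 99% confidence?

Without FPC: n₀ = (2.576×24.8/2.05)² = 971.152. With FPC: n = n₀N/(n₀+N-1) = 551.7 → n = 552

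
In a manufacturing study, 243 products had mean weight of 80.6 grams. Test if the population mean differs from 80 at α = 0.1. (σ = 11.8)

z = (x̄ - μ₀)/(σ/√n) = (80.6 - 80)/(11.8/√243) = 0.793. Critical value: ±1.645. Since |0.793| ≤ 1.645, Fail to reject H₀.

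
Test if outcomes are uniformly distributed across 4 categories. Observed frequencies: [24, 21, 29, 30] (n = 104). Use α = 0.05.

Expected = 26 each. χ² = Σ(O-E)²/E = 2.077. df = 3, critical value = 7.815. Fail to reject H₀.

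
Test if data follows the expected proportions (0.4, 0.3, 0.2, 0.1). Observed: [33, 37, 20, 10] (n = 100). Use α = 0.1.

Expected: [40.0, 30.0, 20.0, 10.0]. χ² = 2.858. df = 3, critical = 6.251. Fail to reject H₀.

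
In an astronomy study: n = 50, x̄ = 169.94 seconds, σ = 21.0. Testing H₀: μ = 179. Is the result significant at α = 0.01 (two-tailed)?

z = (169.94 - 179)/(21.0/√50) = -3.051. Since |z| > 2.576, significant at α = 0.01.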